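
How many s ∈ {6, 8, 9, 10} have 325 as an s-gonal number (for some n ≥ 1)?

2

s = 6: P(6, 13) = 325. ✓
s = 8: P(8, 10) = 280 and P(8, 11) = 341; 325 is not s-gonal.
s = 9: P(9, 10) = 325. ✓
s = 10: P(10, 9) = 297 and P(10, 10) = 370; 325 is not s-gonal.
Hits: s ∈ {6, 9} → 2.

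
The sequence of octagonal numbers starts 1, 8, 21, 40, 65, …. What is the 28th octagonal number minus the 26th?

28·(3·28 − 2) = 2296 and 26·(3·26 − 2) = 1976.
Difference: 2296 − 1976 = 320.

320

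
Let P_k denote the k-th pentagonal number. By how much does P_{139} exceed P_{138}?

415

Consecutive pentagonal numbers differ by 3n − 2: here 3·139 − 2 = 415.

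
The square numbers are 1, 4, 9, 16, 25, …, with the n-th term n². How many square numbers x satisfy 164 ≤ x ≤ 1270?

The n-th square number is n².
Smallest index with value ≥ 164: n = 13 (giving 169).
Largest index with value ≤ 1270: n = 35 (giving 1225).
Indices 13 through 35: 23 terms.

23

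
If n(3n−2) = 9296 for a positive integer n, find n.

Set n(3n−2) = 9296, giving 3n² − 2n − 9296 = 0.
So n = (2 + 334) / 6 = 336/6 = 56.

56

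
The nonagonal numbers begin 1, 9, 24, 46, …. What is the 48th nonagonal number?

7944

48·(7·48 − 5)/2 = 48·331/2 = 7944.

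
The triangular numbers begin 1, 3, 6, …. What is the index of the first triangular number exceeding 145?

Solve n(n+1)/2 > 145 for integer n.
The largest n with value ≤ 145 is 16 (since 136 ≤ 145 < 153), so the first above is n = 17, value 153.

17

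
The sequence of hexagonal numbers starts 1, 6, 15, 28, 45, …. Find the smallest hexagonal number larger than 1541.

1653

Solve n(2n−1) > 1541 for integer n.
The largest n with value ≤ 1541 is 28 (since 1540 ≤ 1541 < 1653), so the first above is n = 29, value 1653.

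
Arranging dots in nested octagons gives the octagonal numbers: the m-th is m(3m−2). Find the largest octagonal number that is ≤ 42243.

Solve n(3n−2) ≤ 42243 for integer n.
n = 118 gives 41536 ≤ 42243, while n = 119 gives 42245 > 42243; so the answer is 41536.

41536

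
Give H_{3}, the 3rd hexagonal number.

The 3rd hexagonal number is n(2n−1) with n = 3.
3·(2·3 − 1) = 3·5 = 15.

15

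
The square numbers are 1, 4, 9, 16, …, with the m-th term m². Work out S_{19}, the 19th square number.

361

19² = 361.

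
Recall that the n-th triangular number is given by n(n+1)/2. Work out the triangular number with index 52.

The 52nd triangular number is n(n+1)/2 with n = 52.
52·53/2 = 2756/2 = 1378.

1378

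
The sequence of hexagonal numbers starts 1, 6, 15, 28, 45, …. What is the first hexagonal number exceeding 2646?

Solve n(2n−1) > 2646 for integer n.
The largest n with value ≤ 2646 is 36 (since 2556 ≤ 2646 < 2701), so the first above is n = 37, value 2701.

2701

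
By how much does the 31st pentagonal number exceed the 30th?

91

Consecutive pentagonal numbers differ by 3n − 2: here 3·31 − 2 = 91.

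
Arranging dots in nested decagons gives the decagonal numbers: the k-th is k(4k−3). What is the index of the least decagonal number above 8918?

Solve n(4n−3) > 8918 for integer n.
The largest n with value ≤ 8918 is 47 (since 8695 ≤ 8918 < 9072), so the first above is n = 48, value 9072.

48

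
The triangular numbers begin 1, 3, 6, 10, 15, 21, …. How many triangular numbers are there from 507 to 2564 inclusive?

The n-th triangular number is n(n+1)/2.
Smallest index with value ≥ 507: n = 32 (giving 528).
Largest index with value ≤ 2564: n = 71 (giving 2556).
Indices 32 through 71: 40 terms.

40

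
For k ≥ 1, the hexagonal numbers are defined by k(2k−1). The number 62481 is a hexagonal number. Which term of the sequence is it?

Set n(2n−1) = 62481, giving 2n² − n − 62481 = 0.
The discriminant is 1 + 8·62481 = 499849, and √499849 = 707.
So n = (1 + 707) / 4 = 708/4 = 177.
Check: 177·(2·177 − 1) = 62481. ✓

177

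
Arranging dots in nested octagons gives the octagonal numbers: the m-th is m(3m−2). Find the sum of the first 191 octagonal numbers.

6986016

Σ i(3i−2) = 3Σi² − 2Σi over i = 1..191.
Σi = 18336 and Σi² = 2340896.
3·2340896 − 2·18336 = 6986016.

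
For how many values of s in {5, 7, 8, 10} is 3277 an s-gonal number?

1

s = 5: P(5, 46) = 3151 and P(5, 47) = 3290; 3277 is not s-gonal.
s = 7: P(7, 36) = 3186 and P(7, 37) = 3367; 3277 is not s-gonal.
s = 8: P(8, 33) = 3201 and P(8, 34) = 3400; 3277 is not s-gonal.
s = 10: P(10, 29) = 3277. ✓
Hits: s ∈ {10} → 1.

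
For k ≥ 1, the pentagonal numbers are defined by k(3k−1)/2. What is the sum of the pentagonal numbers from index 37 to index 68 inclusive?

Σ i(3i−1)/2 = (3Σi² − Σi) / 2 over i = 37..68.
Σi = 2346 − 666 = 1680 and Σi² = 107134 − 16206 = 90928.
(3·90928 − 1·1680) / 2 = 271104/2 = 135552.

135552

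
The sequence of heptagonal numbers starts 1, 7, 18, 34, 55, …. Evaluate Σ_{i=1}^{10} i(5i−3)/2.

Σ i(5i−3)/2 = (5Σi² − 3Σi) / 2 over i = 1..10.
Σi = 55 and Σi² = 385.
(5·385 − 3·55) / 2 = 1760/2 = 880.

880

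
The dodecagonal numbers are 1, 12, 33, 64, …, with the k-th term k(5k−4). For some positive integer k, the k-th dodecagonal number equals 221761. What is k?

211

Set n(5n−4) = 221761, giving 5n² − 4n − 221761 = 0.
The discriminant is 16 + 20·221761 = 4435236, and √4435236 = 2106.
So n = (4 + 2106) / 10 = 2110/10 = 211.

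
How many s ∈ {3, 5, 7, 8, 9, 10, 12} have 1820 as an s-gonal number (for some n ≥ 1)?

s = 3: P(3, 59) = 1770 and P(3, 60) = 1830; 1820 is not s-gonal.
s = 5: P(5, 35) = 1820. ✓
s = 7: P(7, 27) = 1782 and P(7, 28) = 1918; 1820 is not s-gonal.
s = 8: P(8, 24) = 1680 and P(8, 25) = 1825; 1820 is not s-gonal.
s = 9: P(9, 23) = 1794 and P(9, 24) = 1956; 1820 is not s-gonal.
s = 10: P(10, 21) = 1701 and P(10, 22) = 1870; 1820 is not s-gonal.
s = 12: P(12, 19) = 1729 and P(12, 20) = 1920; 1820 is not s-gonal.
Hits: s ∈ {5} → 1.

1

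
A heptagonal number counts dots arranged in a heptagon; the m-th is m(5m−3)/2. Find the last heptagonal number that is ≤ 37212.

Solve n(5n−3)/2 ≤ 37212 for integer n.
n = 122 gives 37027 ≤ 37212, while n = 123 gives 37638 > 37212; so the answer is 37027.

37027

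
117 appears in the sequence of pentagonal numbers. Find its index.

Set n(3n−1)/2 = 117, giving 3n² − n − 234 = 0.
The discriminant is 1 + 24·117 = 2809, and √2809 = 53.
So n = (1 + 53) / 6 = 54/6 = 9.
Check: 9·(3·9 − 1)/2 = 117. ✓

9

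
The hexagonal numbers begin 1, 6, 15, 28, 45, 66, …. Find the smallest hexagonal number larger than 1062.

1128

Solve n(2n−1) > 1062 for integer n.
The largest n with value ≤ 1062 is 23 (since 1035 ≤ 1062 < 1128), so the first above is n = 24, value 1128.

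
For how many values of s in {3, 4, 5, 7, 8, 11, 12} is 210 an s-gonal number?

s = 3: P(3, 20) = 210. ✓
s = 4: P(4, 14) = 196 and P(4, 15) = 225; 210 is not s-gonal.
s = 5: P(5, 12) = 210. ✓
s = 7: P(7, 9) = 189 and P(7, 10) = 235; 210 is not s-gonal.
s = 8: P(8, 8) = 176 and P(8, 9) = 225; 210 is not s-gonal.
s = 11: P(11, 7) = 196 and P(11, 8) = 260; 210 is not s-gonal.
s = 12: P(12, 6) = 156 and P(12, 7) = 217; 210 is not s-gonal.
Hits: s ∈ {3, 5} → 2.

2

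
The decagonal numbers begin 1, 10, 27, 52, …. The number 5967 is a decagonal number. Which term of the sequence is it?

Set n(4n−3) = 5967, giving 4n² − 3n − 5967 = 0.
So n = (3 + 309) / 8 = 312/8 = 39.
Check: 39·(4·39 − 3) = 5967. ✓

39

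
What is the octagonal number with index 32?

3008

The 32nd octagonal number is n(3n−2) with n = 32.
32·(3·32 − 2) = 32·94 = 3008.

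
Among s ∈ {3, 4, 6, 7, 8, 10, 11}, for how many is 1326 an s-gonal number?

s = 3: P(3, 51) = 1326. ✓
s = 4: P(4, 36) = 1296 and P(4, 37) = 1369; 1326 is not s-gonal.
s = 6: P(6, 26) = 1326. ✓
s = 7: P(7, 23) = 1288 and P(7, 24) = 1404; 1326 is not s-gonal.
s = 8: P(8, 21) = 1281 and P(8, 22) = 1408; 1326 is not s-gonal.
s = 10: P(10, 18) = 1242 and P(10, 19) = 1387; 1326 is not s-gonal.
s = 11: P(11, 17) = 1241 and P(11, 18) = 1395; 1326 is not s-gonal.
Hits: s ∈ {3, 6} → 2.

2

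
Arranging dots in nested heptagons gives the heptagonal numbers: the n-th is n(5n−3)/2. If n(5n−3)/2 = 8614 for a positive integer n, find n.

Set n(5n−3)/2 = 8614, giving 5n² − 3n − 17228 = 0.
The discriminant is 9 + 40·8614 = 344569, and √344569 = 587.
So n = (3 + 587) / 10 = 590/10 = 59.

59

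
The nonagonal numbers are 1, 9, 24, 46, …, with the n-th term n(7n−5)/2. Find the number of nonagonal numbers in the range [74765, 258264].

126

The n-th nonagonal number is n(7n−5)/2.
Smallest index with value ≥ 74765: n = 147 (giving 75264).
Largest index with value ≤ 258264: n = 272 (giving 258264).
Indices 147 through 272: 126 terms.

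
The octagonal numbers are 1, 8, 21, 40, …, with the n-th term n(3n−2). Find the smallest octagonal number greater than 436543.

437008

Solve n(3n−2) > 436543 for integer n.
The largest n with value ≤ 436543 is 381 (since 434721 ≤ 436543 < 437008), so the first above is n = 382, value 437008.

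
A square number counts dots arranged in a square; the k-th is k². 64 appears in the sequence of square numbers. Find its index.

We need n² = 64, so n = √64 = 8.

8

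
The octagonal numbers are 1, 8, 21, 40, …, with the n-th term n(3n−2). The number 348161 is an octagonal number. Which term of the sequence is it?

341

Set n(3n−2) = 348161, giving 3n² − 2n − 348161 = 0.
The discriminant is 4 + 12·348161 = 4177936, and √4177936 = 2044.
So n = (2 + 2044) / 6 = 2046/6 = 341.
Check: 341·(3·341 − 2) = 348161. ✓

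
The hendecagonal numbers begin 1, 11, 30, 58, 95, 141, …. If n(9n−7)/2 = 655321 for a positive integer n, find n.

Set n(9n−7)/2 = 655321, giving 9n² − 7n − 1310642 = 0.
The discriminant is 49 + 72·655321 = 47183161, and √47183161 = 6869.
So n = (7 + 6869) / 18 = 6876/18 = 382.
Check: 382·(9·382 − 7)/2 = 655321. ✓

382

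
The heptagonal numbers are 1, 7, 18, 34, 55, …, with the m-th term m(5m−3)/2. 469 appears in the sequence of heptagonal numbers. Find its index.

Set n(5n−3)/2 = 469, giving 5n² − 3n − 938 = 0.
The discriminant is 9 + 40·469 = 18769, and √18769 = 137.
So n = (3 + 137) / 10 = 140/10 = 14.

14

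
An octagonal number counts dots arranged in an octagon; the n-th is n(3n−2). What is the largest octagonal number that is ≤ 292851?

291408

Solve n(3n−2) ≤ 292851 for integer n.
n = 312 gives 291408 ≤ 292851, while n = 313 gives 293281 > 292851; so the answer is 291408.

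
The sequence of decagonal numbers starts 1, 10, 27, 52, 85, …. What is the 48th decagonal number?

The 48th decagonal number is n(4n−3) with n = 48.
48·(4·48 − 3) = 48·189 = 9072.

9072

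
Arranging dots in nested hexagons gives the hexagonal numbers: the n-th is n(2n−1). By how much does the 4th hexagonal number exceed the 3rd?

Consecutive hexagonal numbers differ by 4n − 3: here 4·4 − 3 = 13.

13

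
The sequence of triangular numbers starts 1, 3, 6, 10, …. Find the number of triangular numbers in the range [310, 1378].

The n-th triangular number is n(n+1)/2.
Smallest index with value ≥ 310: n = 25 (giving 325).
Largest index with value ≤ 1378: n = 52 (giving 1378).
Indices 25 through 52: 28 terms.

28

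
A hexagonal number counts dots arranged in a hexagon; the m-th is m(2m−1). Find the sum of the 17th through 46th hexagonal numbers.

Σ i(2i−1) = 2Σi² − Σi over i = 17..46.
Σi = 1081 − 136 = 945 and Σi² = 33511 − 1496 = 32015.
2·32015 − 1·945 = 63085.

63085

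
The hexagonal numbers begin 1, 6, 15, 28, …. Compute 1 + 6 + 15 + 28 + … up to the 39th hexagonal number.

40300

Σ i(2i−1) = 2Σi² − Σi over i = 1..39.
Σi = 780 and Σi² = 20540.
2·20540 − 1·780 = 40300.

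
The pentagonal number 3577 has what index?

49

Set n(3n−1)/2 = 3577, giving 3n² − n − 7154 = 0.
The discriminant is 1 + 24·3577 = 85849, and √85849 = 293.
So n = (1 + 293) / 6 = 294/6 = 49.
Check: 49·(3·49 − 1)/2 = 3577. ✓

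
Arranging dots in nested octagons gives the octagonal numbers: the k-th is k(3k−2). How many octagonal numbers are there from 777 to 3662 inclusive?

The n-th octagonal number is n(3n−2).
Smallest index with value ≥ 777: n = 17 (giving 833).
Largest index with value ≤ 3662: n = 35 (giving 3605).
Indices 17 through 35: 19 terms.

19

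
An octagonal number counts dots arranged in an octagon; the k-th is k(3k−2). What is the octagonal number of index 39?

The 39th octagonal number is n(3n−2) with n = 39.
39·(3·39 − 2) = 39·115 = 4485.

4485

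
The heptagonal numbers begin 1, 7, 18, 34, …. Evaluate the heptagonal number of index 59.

The 59th heptagonal number is n(5n−3)/2 with n = 59.
59·(5·59 − 3)/2 = 59·292/2 = 59·146 = 8614.

8614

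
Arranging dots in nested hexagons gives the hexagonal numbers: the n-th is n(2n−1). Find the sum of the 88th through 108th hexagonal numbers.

402850

Σ i(2i−1) = 2Σi² − Σi over i = 88..108.
Σi = 5886 − 3828 = 2058 and Σi² = 425754 − 223300 = 202454.
2·202454 − 1·2058 = 402850.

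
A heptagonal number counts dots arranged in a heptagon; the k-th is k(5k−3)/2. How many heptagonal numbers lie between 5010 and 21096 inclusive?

The n-th heptagonal number is n(5n−3)/2.
Smallest index with value ≥ 5010: n = 46 (giving 5221).
Largest index with value ≤ 21096: n = 92 (giving 21022).
Indices 46 through 92: 47 terms.

47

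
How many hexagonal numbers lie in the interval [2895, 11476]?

The n-th hexagonal number is n(2n−1).
Smallest index with value ≥ 2895: n = 39 (giving 3003).
Largest index with value ≤ 11476: n = 76 (giving 11476).
Indices 39 through 76: 38 terms.

38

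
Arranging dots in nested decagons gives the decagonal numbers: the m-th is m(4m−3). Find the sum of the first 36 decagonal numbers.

Σ i(4i−3) = 4Σi² − 3Σi over i = 1..36.
Σi = 666 and Σi² = 16206.
4·16206 − 3·666 = 62826.

62826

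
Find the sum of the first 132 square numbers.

Σ_{i=1}^{132} i² = 132·133·265/6 = 775390.

775390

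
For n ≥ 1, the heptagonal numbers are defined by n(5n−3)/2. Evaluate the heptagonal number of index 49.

The 49th heptagonal number is n(5n−3)/2 with n = 49.
49·(5·49 − 3)/2 = 49·242/2 = 49·121 = 5929.

5929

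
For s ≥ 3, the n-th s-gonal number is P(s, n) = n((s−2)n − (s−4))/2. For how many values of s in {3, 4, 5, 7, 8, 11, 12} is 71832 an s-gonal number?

1

s = 3: P(3, 378) = 71631 and P(3, 379) = 72010; 71832 is not s-gonal.
s = 4: P(4, 268) = 71824 and P(4, 269) = 72361; 71832 is not s-gonal.
s = 5: P(5, 219) = 71832. ✓
s = 7: P(7, 169) = 71149 and P(7, 170) = 71995; 71832 is not s-gonal.
s = 8: P(8, 155) = 71765 and P(8, 156) = 72696; 71832 is not s-gonal.
s = 11: P(11, 126) = 71001 and P(11, 127) = 72136; 71832 is not s-gonal.
s = 12: P(12, 120) = 71520 and P(12, 121) = 72721; 71832 is not s-gonal.
Hits: s ∈ {5} → 1.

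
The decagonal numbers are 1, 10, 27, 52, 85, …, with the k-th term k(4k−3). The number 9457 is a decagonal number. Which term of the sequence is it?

49

Set n(4n−3) = 9457, giving 4n² − 3n − 9457 = 0.
The discriminant is 9 + 16·9457 = 151321, and √151321 = 389.
So n = (3 + 389) / 8 = 392/8 = 49.
Check: 49·(4·49 − 3) = 9457. ✓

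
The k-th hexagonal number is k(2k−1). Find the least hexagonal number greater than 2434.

Solve n(2n−1) > 2434 for integer n.
The largest n with value ≤ 2434 is 35 (since 2415 ≤ 2434 < 2556), so the first above is n = 36, value 2556.

2556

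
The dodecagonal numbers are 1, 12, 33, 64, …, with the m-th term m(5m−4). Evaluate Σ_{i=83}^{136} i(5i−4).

Σ i(5i−4) = 5Σi² − 4Σi over i = 83..136.
Σi = 9316 − 3403 = 5913 and Σi² = 847756 − 187165 = 660591.
5·660591 − 4·5913 = 3279303.

3279303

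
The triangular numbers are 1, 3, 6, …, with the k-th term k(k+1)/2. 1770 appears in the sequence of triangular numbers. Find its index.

59

Set n(n+1)/2 = 1770, giving n² + n − 3540 = 0.
So n = (-1 + 119) / 2 = 118/2 = 59.
Check: 59·60/2 = 1770. ✓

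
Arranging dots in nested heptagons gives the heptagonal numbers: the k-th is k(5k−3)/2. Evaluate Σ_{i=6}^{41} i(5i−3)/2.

58146

Σ i(5i−3)/2 = (5Σi² − 3Σi) / 2 over i = 6..41.
Σi = 861 − 15 = 846 and Σi² = 23821 − 55 = 23766.
(5·23766 − 3·846) / 2 = 116292/2 = 58146.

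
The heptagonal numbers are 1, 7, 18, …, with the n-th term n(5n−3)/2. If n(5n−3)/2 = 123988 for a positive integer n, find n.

Set n(5n−3)/2 = 123988, giving 5n² − 3n − 247976 = 0.
The discriminant is 9 + 40·123988 = 4959529, and √4959529 = 2227.
So n = (3 + 2227) / 10 = 2230/10 = 223.

223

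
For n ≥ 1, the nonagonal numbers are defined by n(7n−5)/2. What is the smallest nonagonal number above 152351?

Solve n(7n−5)/2 > 152351 for integer n.
The largest n with value ≤ 152351 is 208 (since 150904 ≤ 152351 < 152361), so the first above is n = 209, value 152361.

152361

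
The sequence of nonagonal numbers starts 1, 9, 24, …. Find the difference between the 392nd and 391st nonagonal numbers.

Consecutive nonagonal numbers differ by 7n − 6: here 7·392 − 6 = 2738.

2738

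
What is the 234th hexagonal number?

The 234th hexagonal number is n(2n−1) with n = 234.
234·(2·234 − 1) = 234·467 = 109278.

109278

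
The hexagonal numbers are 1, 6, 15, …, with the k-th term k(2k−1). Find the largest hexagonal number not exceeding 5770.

5565

Solve n(2n−1) ≤ 5770 for integer n.
n = 53 gives 5565 ≤ 5770, while n = 54 gives 5778 > 5770; so the answer is 5565.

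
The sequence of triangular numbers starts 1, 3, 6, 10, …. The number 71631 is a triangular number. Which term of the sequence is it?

378

Set n(n+1)/2 = 71631, giving n² + n − 143262 = 0.
So n = (-1 + 757) / 2 = 756/2 = 378.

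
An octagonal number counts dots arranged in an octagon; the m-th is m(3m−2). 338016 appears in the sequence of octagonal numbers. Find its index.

336

Set n(3n−2) = 338016, giving 3n² − 2n − 338016 = 0.
So n = (2 + 2014) / 6 = 2016/6 = 336.
Check: 336·(3·336 − 2) = 338016. ✓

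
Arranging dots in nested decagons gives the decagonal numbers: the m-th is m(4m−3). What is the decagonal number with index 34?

The 34th decagonal number is n(4n−3) with n = 34.
34·(4·34 − 3) = 34·133 = 4522.

4522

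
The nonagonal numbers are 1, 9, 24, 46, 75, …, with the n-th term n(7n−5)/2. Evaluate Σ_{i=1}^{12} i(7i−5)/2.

2080

Σ i(7i−5)/2 = (7Σi² − 5Σi) / 2 over i = 1..12.
Σi = 78 and Σi² = 650.
(7·650 − 5·78) / 2 = 4160/2 = 2080.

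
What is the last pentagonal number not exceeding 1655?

Solve n(3n−1)/2 ≤ 1655 for integer n.
n = 33 gives 1617 ≤ 1655, while n = 34 gives 1717 > 1655; so the answer is 1617.

1617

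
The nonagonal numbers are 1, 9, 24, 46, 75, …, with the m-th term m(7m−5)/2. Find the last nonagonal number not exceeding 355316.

Solve n(7n−5)/2 ≤ 355316 for integer n.
n = 318 gives 353139 ≤ 355316, while n = 319 gives 355366 > 355316; so the answer is 353139.

353139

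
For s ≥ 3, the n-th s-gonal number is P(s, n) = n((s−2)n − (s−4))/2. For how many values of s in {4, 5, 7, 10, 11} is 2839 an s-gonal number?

1

s = 4: P(4, 53) = 2809 and P(4, 54) = 2916; 2839 is not s-gonal.
s = 5: P(5, 43) = 2752 and P(5, 44) = 2882; 2839 is not s-gonal.
s = 7: P(7, 34) = 2839. ✓
s = 10: P(10, 27) = 2835 and P(10, 28) = 3052; 2839 is not s-gonal.
s = 11: P(11, 25) = 2725 and P(11, 26) = 2951; 2839 is not s-gonal.
Hits: s ∈ {7} → 1.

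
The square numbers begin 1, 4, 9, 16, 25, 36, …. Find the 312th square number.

The 312th square number is n² with n = 312.
312² = 97344.

97344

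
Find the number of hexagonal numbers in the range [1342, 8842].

The n-th hexagonal number is n(2n−1).
Smallest index with value ≥ 1342: n = 27 (giving 1431).
Largest index with value ≤ 8842: n = 66 (giving 8646).
Indices 27 through 66: 40 terms.

40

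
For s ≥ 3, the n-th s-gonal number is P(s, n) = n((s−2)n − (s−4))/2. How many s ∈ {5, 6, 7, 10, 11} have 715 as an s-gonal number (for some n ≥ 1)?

s = 5: P(5, 22) = 715. ✓
s = 6: P(6, 19) = 703 and P(6, 20) = 780; 715 is not s-gonal.
s = 7: P(7, 17) = 697 and P(7, 18) = 783; 715 is not s-gonal.
s = 10: P(10, 13) = 637 and P(10, 14) = 742; 715 is not s-gonal.
s = 11: P(11, 13) = 715. ✓
Hits: s ∈ {5, 11} → 2.

2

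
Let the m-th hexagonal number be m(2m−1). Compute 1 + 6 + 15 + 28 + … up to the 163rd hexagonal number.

Σ i(2i−1) = 2Σi² − Σi over i = 1..163.
Σi = 13366 and Σi² = 1456894.
2·1456894 − 1·13366 = 2900422.

2900422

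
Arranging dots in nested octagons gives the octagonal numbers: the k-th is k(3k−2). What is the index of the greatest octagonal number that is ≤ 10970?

60

Solve n(3n−2) ≤ 10970 for integer n.
n = 60 gives 10680 ≤ 10970, while n = 61 gives 11041 > 10970; so the answer is index 60.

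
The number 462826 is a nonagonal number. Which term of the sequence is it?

Set n(7n−5)/2 = 462826, giving 7n² − 5n − 925652 = 0.
The discriminant is 25 + 56·462826 = 25918281, and √25918281 = 5091.
So n = (5 + 5091) / 14 = 5096/14 = 364.

364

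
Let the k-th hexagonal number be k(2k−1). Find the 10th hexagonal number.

The 10th hexagonal number is n(2n−1) with n = 10.
10·(2·10 − 1) = 10·19 = 190.

190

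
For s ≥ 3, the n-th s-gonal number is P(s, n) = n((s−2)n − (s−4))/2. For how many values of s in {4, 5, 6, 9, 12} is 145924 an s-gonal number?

s = 4: P(4, 382) = 145924. ✓
s = 5: P(5, 312) = 145860 and P(5, 313) = 146797; 145924 is not s-gonal.
s = 6: P(6, 270) = 145530 and P(6, 271) = 146611; 145924 is not s-gonal.
s = 9: P(9, 204) = 145146 and P(9, 205) = 146575; 145924 is not s-gonal.
s = 12: P(12, 171) = 145521 and P(12, 172) = 147232; 145924 is not s-gonal.
Hits: s ∈ {4} → 1.

1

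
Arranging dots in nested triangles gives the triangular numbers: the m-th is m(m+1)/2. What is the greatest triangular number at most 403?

378

Solve n(n+1)/2 ≤ 403 for integer n.
n = 27 gives 378 ≤ 403, while n = 28 gives 406 > 403; so the answer is 378.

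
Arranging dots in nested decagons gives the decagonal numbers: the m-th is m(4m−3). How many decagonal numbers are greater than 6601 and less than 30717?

The n-th decagonal number is n(4n−3).
Smallest index with value > 6601: n = 42 (giving 6930).
Largest index with value < 30717: n = 88 (giving 30712).
Indices 42 through 88: 47 terms.

47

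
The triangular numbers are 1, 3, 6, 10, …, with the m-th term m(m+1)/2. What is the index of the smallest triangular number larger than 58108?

341

Solve n(n+1)/2 > 58108 for integer n.
The largest n with value ≤ 58108 is 340 (since 57970 ≤ 58108 < 58311), so the first above is n = 341, value 58311.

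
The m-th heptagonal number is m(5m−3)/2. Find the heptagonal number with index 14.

469

The 14th heptagonal number is n(5n−3)/2 with n = 14.
14·(5·14 − 3)/2 = 14·67/2 = 469.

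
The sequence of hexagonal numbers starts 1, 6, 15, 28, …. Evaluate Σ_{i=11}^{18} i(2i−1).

Σ i(2i−1) = 2Σi² − Σi over i = 11..18.
Σi = 171 − 55 = 116 and Σi² = 2109 − 385 = 1724.
2·1724 − 1·116 = 3332.

3332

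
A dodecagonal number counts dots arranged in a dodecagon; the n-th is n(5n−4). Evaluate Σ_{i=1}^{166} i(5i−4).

Σ i(5i−4) = 5Σi² − 4Σi over i = 1..166.
Σi = 13861 and Σi² = 1538571.
5·1538571 − 4·13861 = 7637411.

7637411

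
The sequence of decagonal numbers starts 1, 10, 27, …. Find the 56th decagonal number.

12376

56·(4·56 − 3) = 56·221 = 12376.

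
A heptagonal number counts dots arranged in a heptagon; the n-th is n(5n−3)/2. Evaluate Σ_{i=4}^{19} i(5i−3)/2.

5864

Σ i(5i−3)/2 = (5Σi² − 3Σi) / 2 over i = 4..19.
Σi = 190 − 6 = 184 and Σi² = 2470 − 14 = 2456.
(5·2456 − 3·184) / 2 = 11728/2 = 5864.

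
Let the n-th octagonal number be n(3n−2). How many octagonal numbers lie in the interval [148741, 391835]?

The n-th octagonal number is n(3n−2).
Smallest index with value ≥ 148741: n = 223 (giving 148741).
Largest index with value ≤ 391835: n = 361 (giving 390241).
Indices 223 through 361: 139 terms.

139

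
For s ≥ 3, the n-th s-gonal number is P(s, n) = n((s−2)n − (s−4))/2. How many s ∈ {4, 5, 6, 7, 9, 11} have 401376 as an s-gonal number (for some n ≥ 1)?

1

s = 4: P(4, 633) = 400689 and P(4, 634) = 401956; 401376 is not s-gonal.
s = 5: P(5, 517) = 400675 and P(5, 518) = 402227; 401376 is not s-gonal.
s = 6: P(6, 448) = 400960 and P(6, 449) = 402753; 401376 is not s-gonal.
s = 7: P(7, 400) = 399400 and P(7, 401) = 401401; 401376 is not s-gonal.
s = 9: P(9, 339) = 401376. ✓
s = 11: P(11, 299) = 401258 and P(11, 300) = 403950; 401376 is not s-gonal.
Hits: s ∈ {9} → 1.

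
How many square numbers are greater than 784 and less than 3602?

32

The n-th square number is n².
Smallest index with value > 784: n = 29 (giving 841).
Largest index with value < 3602: n = 60 (giving 3600).
Indices 29 through 60: 32 terms.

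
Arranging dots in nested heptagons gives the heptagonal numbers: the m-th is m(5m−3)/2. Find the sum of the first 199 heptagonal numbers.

Σ i(5i−3)/2 = (5Σi² − 3Σi) / 2 over i = 1..199.
Σi = 19900 and Σi² = 2646700.
(5·2646700 − 3·19900) / 2 = 13173800/2 = 6586900.

6586900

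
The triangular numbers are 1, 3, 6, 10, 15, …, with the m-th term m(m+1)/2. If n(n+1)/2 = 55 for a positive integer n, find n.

Set n(n+1)/2 = 55, giving n² + n − 110 = 0.
The discriminant is 1 + 8·55 = 441, and √441 = 21.
So n = (-1 + 21) / 2 = 20/2 = 10.

10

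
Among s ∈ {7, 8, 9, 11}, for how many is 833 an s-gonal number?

s = 7: P(7, 18) = 783 and P(7, 19) = 874; 833 is not s-gonal.
s = 8: P(8, 17) = 833. ✓
s = 9: P(9, 15) = 750 and P(9, 16) = 856; 833 is not s-gonal.
s = 11: P(11, 14) = 833. ✓
Hits: s ∈ {8, 11} → 2.

2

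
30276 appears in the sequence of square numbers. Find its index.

174

We need n² = 30276, so n = √30276 = 174.
Check: 174² = 30276. ✓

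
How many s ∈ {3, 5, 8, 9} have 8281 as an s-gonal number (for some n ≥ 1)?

1

s = 3: P(3, 128) = 8256 and P(3, 129) = 8385; 8281 is not s-gonal.
s = 5: P(5, 74) = 8177 and P(5, 75) = 8400; 8281 is not s-gonal.
s = 8: P(8, 52) = 8008 and P(8, 53) = 8321; 8281 is not s-gonal.
s = 9: P(9, 49) = 8281. ✓
Hits: s ∈ {9} → 1.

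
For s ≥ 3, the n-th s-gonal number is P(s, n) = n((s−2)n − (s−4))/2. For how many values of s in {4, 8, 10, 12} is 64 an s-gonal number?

2

s = 4: P(4, 8) = 64. ✓
s = 8: P(8, 4) = 40 and P(8, 5) = 65; 64 is not s-gonal.
s = 10: P(10, 4) = 52 and P(10, 5) = 85; 64 is not s-gonal.
s = 12: P(12, 4) = 64. ✓
Hits: s ∈ {4, 12} → 2.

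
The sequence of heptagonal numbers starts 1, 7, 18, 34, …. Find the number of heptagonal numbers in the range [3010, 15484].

45

The n-th heptagonal number is n(5n−3)/2.
Smallest index with value ≥ 3010: n = 35 (giving 3010).
Largest index with value ≤ 15484: n = 79 (giving 15484).
Indices 35 through 79: 45 terms.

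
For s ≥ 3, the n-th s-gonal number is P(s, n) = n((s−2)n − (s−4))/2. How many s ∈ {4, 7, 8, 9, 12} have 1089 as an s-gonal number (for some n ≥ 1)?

s = 4: P(4, 33) = 1089. ✓
s = 7: P(7, 21) = 1071 and P(7, 22) = 1177; 1089 is not s-gonal.
s = 8: P(8, 19) = 1045 and P(8, 20) = 1160; 1089 is not s-gonal.
s = 9: P(9, 18) = 1089. ✓
s = 12: P(12, 15) = 1065 and P(12, 16) = 1216; 1089 is not s-gonal.
Hits: s ∈ {4, 9} → 2.

2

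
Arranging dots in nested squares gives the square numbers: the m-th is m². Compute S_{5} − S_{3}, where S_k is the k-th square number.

5² = 25 and 3² = 9.
Difference: 25 − 9 = 16.

16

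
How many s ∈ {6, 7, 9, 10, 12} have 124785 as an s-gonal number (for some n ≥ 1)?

s = 6: P(6, 250) = 124750 and P(6, 251) = 125751; 124785 is not s-gonal.
s = 7: P(7, 223) = 123988 and P(7, 224) = 125104; 124785 is not s-gonal.
s = 9: P(9, 189) = 124551 and P(9, 190) = 125875; 124785 is not s-gonal.
s = 10: P(10, 177) = 124785. ✓
s = 12: P(12, 158) = 124188 and P(12, 159) = 125769; 124785 is not s-gonal.
Hits: s ∈ {10} → 1.

1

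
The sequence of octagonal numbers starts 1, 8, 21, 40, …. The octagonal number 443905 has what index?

Set n(3n−2) = 443905, giving 3n² − 2n − 443905 = 0.
The discriminant is 4 + 12·443905 = 5326864, and √5326864 = 2308.
So n = (2 + 2308) / 6 = 2310/6 = 385.
Check: 385·(3·385 − 2) = 443905. ✓

385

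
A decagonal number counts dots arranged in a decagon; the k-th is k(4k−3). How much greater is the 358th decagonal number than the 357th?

Consecutive decagonal numbers differ by 8n − 7: here 8·358 − 7 = 2857.

2857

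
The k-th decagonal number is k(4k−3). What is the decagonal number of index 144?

82512

The 144th decagonal number is n(4n−3) with n = 144.
144·(4·144 − 3) = 144·573 = 82512.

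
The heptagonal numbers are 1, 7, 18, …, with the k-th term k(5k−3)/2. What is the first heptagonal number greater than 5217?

5221

Solve n(5n−3)/2 > 5217 for integer n.
The largest n with value ≤ 5217 is 45 (since 4995 ≤ 5217 < 5221), so the first above is n = 46, value 5221.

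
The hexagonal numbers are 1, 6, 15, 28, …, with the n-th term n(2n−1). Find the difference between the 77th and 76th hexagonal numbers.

Consecutive hexagonal numbers differ by 4n − 3: here 4·77 − 3 = 305.

305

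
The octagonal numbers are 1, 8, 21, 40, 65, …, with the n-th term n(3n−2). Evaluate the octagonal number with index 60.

60·(3·60 − 2) = 60·178 = 10680.

10680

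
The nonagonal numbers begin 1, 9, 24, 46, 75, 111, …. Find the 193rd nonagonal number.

129889

The 193rd nonagonal number is n(7n−5)/2 with n = 193.
193·(7·193 − 5)/2 = 193·1346/2 = 193·673 = 129889.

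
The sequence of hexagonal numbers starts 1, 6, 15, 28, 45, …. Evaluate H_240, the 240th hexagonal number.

114960

The 240th hexagonal number is n(2n−1) with n = 240.
240·(2·240 − 1) = 240·479 = 114960.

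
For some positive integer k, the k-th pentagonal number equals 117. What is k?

9

Set n(3n−1)/2 = 117, giving 3n² − n − 234 = 0.
The discriminant is 1 + 24·117 = 2809, and √2809 = 53.
So n = (1 + 53) / 6 = 54/6 = 9.
Check: 9·(3·9 − 1)/2 = 117. ✓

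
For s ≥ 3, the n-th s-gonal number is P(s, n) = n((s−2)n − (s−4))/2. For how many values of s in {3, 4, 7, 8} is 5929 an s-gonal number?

s = 3: P(3, 108) = 5886 and P(3, 109) = 5995; 5929 is not s-gonal.
s = 4: P(4, 77) = 5929. ✓
s = 7: P(7, 49) = 5929. ✓
s = 8: P(8, 44) = 5720 and P(8, 45) = 5985; 5929 is not s-gonal.
Hits: s ∈ {4, 7} → 2.

2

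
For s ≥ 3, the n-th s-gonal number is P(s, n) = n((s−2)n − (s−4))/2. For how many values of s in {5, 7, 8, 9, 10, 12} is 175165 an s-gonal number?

s = 5: P(5, 341) = 174251 and P(5, 342) = 175275; 175165 is not s-gonal.
s = 7: P(7, 265) = 175165. ✓
s = 8: P(8, 241) = 173761 and P(8, 242) = 175208; 175165 is not s-gonal.
s = 9: P(9, 224) = 175056 and P(9, 225) = 176625; 175165 is not s-gonal.
s = 10: P(10, 209) = 174097 and P(10, 210) = 175770; 175165 is not s-gonal.
s = 12: P(12, 187) = 174097 and P(12, 188) = 175968; 175165 is not s-gonal.
Hits: s ∈ {7} → 1.

1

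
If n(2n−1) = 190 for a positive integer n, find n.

10

Set n(2n−1) = 190, giving 2n² − n − 190 = 0.
The discriminant is 1 + 8·190 = 1521, and √1521 = 39.
So n = (1 + 39) / 4 = 40/4 = 10.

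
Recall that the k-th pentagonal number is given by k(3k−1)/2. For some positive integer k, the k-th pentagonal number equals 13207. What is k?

94

Set n(3n−1)/2 = 13207, giving 3n² − n − 26414 = 0.
So n = (1 + 563) / 6 = 564/6 = 94.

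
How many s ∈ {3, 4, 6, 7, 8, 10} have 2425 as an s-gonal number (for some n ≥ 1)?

s = 3: P(3, 69) = 2415 and P(3, 70) = 2485; 2425 is not s-gonal.
s = 4: P(4, 49) = 2401 and P(4, 50) = 2500; 2425 is not s-gonal.
s = 6: P(6, 35) = 2415 and P(6, 36) = 2556; 2425 is not s-gonal.
s = 7: P(7, 31) = 2356 and P(7, 32) = 2512; 2425 is not s-gonal.
s = 8: P(8, 28) = 2296 and P(8, 29) = 2465; 2425 is not s-gonal.
s = 10: P(10, 25) = 2425. ✓
Hits: s ∈ {10} → 1.

1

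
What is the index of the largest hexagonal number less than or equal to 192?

10

Solve n(2n−1) ≤ 192 for integer n.
n = 10 gives 190 ≤ 192, while n = 11 gives 231 > 192; so the answer is index 10.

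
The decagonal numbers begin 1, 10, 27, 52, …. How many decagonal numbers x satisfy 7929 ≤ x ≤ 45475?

The n-th decagonal number is n(4n−3).
Smallest index with value ≥ 7929: n = 45 (giving 7965).
Largest index with value ≤ 45475: n = 107 (giving 45475).
Indices 45 through 107: 63 terms.

63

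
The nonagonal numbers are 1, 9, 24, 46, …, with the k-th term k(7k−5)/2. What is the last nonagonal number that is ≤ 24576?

24486

Solve n(7n−5)/2 ≤ 24576 for integer n.
n = 84 gives 24486 ≤ 24576, while n = 85 gives 25075 > 24576; so the answer is 24486.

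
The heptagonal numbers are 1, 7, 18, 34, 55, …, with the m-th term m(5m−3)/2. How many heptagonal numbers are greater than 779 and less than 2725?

The n-th heptagonal number is n(5n−3)/2.
Smallest index with value > 779: n = 18 (giving 783).
Largest index with value < 2725: n = 33 (giving 2673).
Indices 18 through 33: 16 terms.

16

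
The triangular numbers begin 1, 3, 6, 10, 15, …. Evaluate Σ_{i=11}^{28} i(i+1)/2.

3840

Σ i(i+1)/2 = (Σi² + Σi) / 2 over i = 11..28.
Σi = 406 − 55 = 351 and Σi² = 7714 − 385 = 7329.
(1·7329 + 1·351) / 2 = 7680/2 = 3840.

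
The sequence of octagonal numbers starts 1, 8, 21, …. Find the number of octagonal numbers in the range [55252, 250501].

153

The n-th octagonal number is n(3n−2).
Smallest index with value ≥ 55252: n = 137 (giving 56033).
Largest index with value ≤ 250501: n = 289 (giving 249985).
Indices 137 through 289: 153 terms.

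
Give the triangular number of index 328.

The 328th triangular number is n(n+1)/2 with n = 328.
328·329/2 = 107912/2 = 53956.

53956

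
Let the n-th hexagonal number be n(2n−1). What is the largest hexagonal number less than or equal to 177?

153

Solve n(2n−1) ≤ 177 for integer n.
n = 9 gives 153 ≤ 177, while n = 10 gives 190 > 177; so the answer is 153.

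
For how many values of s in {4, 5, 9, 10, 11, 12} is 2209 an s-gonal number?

s = 4: P(4, 47) = 2209. ✓
s = 5: P(5, 38) = 2147 and P(5, 39) = 2262; 2209 is not s-gonal.
s = 9: P(9, 25) = 2125 and P(9, 26) = 2301; 2209 is not s-gonal.
s = 10: P(10, 23) = 2047 and P(10, 24) = 2232; 2209 is not s-gonal.
s = 11: P(11, 22) = 2101 and P(11, 23) = 2300; 2209 is not s-gonal.
s = 12: P(12, 21) = 2121 and P(12, 22) = 2332; 2209 is not s-gonal.
Hits: s ∈ {4} → 1.

1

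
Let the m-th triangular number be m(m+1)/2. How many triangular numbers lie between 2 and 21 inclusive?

5

The n-th triangular number is n(n+1)/2.
Smallest index with value ≥ 2: n = 2 (giving 3).
Largest index with value ≤ 21: n = 6 (giving 21).
Indices 2 through 6: 5 terms.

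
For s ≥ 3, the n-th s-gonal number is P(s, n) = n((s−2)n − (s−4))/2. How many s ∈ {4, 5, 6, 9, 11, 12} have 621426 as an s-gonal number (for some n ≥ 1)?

1

s = 4: P(4, 788) = 620944 and P(4, 789) = 622521; 621426 is not s-gonal.
s = 5: P(5, 643) = 619852 and P(5, 644) = 621782; 621426 is not s-gonal.
s = 6: P(6, 557) = 619941 and P(6, 558) = 622170; 621426 is not s-gonal.
s = 9: P(9, 421) = 619291 and P(9, 422) = 622239; 621426 is not s-gonal.
s = 11: P(11, 372) = 621426. ✓
s = 12: P(12, 352) = 618112 and P(12, 353) = 621633; 621426 is not s-gonal.
Hits: s ∈ {11} → 1.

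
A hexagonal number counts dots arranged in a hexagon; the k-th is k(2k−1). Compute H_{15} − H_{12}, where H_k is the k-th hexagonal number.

159

15·(2·15 − 1) = 435 and 12·(2·12 − 1) = 276.
Difference: 435 − 276 = 159.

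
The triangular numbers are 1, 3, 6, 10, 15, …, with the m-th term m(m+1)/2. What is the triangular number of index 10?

55

The 10th triangular number is n(n+1)/2 with n = 10.
10·11/2 = 110/2 = 55.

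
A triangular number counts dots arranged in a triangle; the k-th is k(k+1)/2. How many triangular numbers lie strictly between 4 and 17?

The n-th triangular number is n(n+1)/2.
Smallest index with value > 4: n = 3 (giving 6).
Largest index with value < 17: n = 5 (giving 15).
Indices 3 through 5: 3 terms.

3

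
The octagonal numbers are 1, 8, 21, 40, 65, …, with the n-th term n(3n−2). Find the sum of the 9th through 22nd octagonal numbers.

Σ i(3i−2) = 3Σi² − 2Σi over i = 9..22.
Σi = 253 − 36 = 217 and Σi² = 3795 − 204 = 3591.
3·3591 − 2·217 = 10339.

10339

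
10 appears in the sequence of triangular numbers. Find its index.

Set n(n+1)/2 = 10, giving n² + n − 20 = 0.
So n = (-1 + 9) / 2 = 8/2 = 4.
Check: 4·5/2 = 10. ✓

4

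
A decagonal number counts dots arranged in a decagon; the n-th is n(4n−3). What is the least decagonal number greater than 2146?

2232

Solve n(4n−3) > 2146 for integer n.
The largest n with value ≤ 2146 is 23 (since 2047 ≤ 2146 < 2232), so the first above is n = 24, value 2232.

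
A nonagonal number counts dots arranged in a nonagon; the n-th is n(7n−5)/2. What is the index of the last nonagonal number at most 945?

Solve n(7n−5)/2 ≤ 945 for integer n.
n = 16 gives 856 ≤ 945, while n = 17 gives 969 > 945; so the answer is index 16.

16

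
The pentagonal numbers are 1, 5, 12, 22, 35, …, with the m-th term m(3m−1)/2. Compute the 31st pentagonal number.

1426

The 31st pentagonal number is n(3n−1)/2 with n = 31.
31·(3·31 − 1)/2 = 31·92/2 = 31·46 = 1426.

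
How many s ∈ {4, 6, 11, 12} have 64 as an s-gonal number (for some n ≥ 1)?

s = 4: P(4, 8) = 64. ✓
s = 6: P(6, 5) = 45 and P(6, 6) = 66; 64 is not s-gonal.
s = 11: P(11, 4) = 58 and P(11, 5) = 95; 64 is not s-gonal.
s = 12: P(12, 4) = 64. ✓
Hits: s ∈ {4, 12} → 2.

2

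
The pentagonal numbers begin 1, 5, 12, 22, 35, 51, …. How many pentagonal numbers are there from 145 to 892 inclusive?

15

The n-th pentagonal number is n(3n−1)/2.
Smallest index with value ≥ 145: n = 10 (giving 145).
Largest index with value ≤ 892: n = 24 (giving 852).
Indices 10 through 24: 15 terms.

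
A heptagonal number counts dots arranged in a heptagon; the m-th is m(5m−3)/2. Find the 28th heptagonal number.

1918

The 28th heptagonal number is n(5n−3)/2 with n = 28.
28·(5·28 − 3)/2 = 28·137/2 = 1918.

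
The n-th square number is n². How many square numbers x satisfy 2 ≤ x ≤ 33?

The n-th square number is n².
Smallest index with value ≥ 2: n = 2 (giving 4).
Largest index with value ≤ 33: n = 5 (giving 25).
Indices 2 through 5: 4 terms.

4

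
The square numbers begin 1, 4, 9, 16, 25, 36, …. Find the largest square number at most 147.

144

Solve n² ≤ 147 for integer n.
n = 12 gives 144 ≤ 147, while n = 13 gives 169 > 147; so the answer is 144.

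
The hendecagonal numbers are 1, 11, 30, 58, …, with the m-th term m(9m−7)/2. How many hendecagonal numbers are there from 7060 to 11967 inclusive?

The n-th hendecagonal number is n(9n−7)/2.
Smallest index with value ≥ 7060: n = 40 (giving 7060).
Largest index with value ≤ 11967: n = 51 (giving 11526).
Indices 40 through 51: 12 terms.

12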